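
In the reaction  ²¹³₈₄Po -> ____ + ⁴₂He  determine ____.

Pb-209

Conserve mass number: 213 = A + 4, so A = 209.
Conserve atomic number: 84 = Z + 2, so Z = 82.
Z = 82 is lead, so the species is ²⁰⁹₈₂Pb.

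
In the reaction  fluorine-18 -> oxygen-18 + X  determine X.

positron

Conserve mass number: 18 = 18 + A, so A = 0.
Conserve atomic number: 9 = 8 + Z, so Z = 1.
A = 0 and Z = 1 is e⁺ — a positron.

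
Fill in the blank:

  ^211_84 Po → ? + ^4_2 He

Conserve mass number: 211 = A + 4, so A = 207.
Conserve atomic number: 84 = Z + 2, so Z = 82.
Z = 82 is lead, so the species is ^207_82 Pb.

Pb-207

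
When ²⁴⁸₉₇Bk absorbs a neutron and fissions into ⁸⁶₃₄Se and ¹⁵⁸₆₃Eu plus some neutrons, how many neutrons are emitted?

5

Conserve mass number: 249 = 86 + 158 + k, so k = 249 − 244 = 5.
Check atomic number: 97 = 34 + 63 + 0 = 97. ✓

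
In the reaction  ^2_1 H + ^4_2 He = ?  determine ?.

Conserve mass number: 2 + 4 = A, so A = 6.
Conserve atomic number: 1 + 2 = Z, so Z = 3.
Z = 3 is lithium, so the species is ^6_3 Li.

Li-6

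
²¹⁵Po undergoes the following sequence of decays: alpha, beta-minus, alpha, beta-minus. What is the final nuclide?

Pb-207

Start: (A, Z) = (215, 84).
After α: (211, 82).
After β⁻: (211, 83).
After α: (207, 81).
After β⁻: (207, 82).
Z = 82 is lead.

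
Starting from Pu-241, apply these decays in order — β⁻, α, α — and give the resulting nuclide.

Pa-233

Start: (A, Z) = (241, 94).
After β⁻: (241, 95).
After α: (237, 93).
After α: (233, 91).
Z = 91 is protactinium.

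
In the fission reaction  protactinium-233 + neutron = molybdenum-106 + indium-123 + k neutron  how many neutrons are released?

Conserve mass number: 234 = 106 + 123 + k, so k = 234 − 229 = 5.
Check atomic number: 91 = 42 + 49 + 0 = 91. ✓

5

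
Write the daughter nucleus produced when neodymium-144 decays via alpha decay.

Alpha decay: mass number changes by -4, atomic number by -2.
A: 144 − 4 = 140; Z: 60 − 2 = 58.
Z = 58 is cerium, so the daughter is cerium-140.

Ce-140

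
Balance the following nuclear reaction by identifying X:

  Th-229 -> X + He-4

Ra-225

Conserve mass number: 229 = A + 4, so A = 225.
Conserve atomic number: 90 = Z + 2, so Z = 88.
Z = 88 is radium, so the species is Ra-225.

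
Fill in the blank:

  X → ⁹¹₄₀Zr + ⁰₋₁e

Y-91

Conserve mass number: A = 91 + 0, so A = 91.
Conserve atomic number: Z = 40 − 1, so Z = 39.
Z = 39 is yttrium, so the species is ⁹¹₃₉Y.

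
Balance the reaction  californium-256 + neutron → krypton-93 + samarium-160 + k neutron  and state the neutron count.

Conserve mass number: 257 = 93 + 160 + k, so k = 257 − 253 = 4.
Check atomic number: 98 = 36 + 62 + 0 = 98. ✓

4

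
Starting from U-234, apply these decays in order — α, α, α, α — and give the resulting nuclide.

Po-218

Start: (A, Z) = (234, 92).
After α: (230, 90).
After α: (226, 88).
After α: (222, 86).
After α: (218, 84).
Z = 84 is polonium.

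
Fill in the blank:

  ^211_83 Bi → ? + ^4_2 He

Tl-207

Conserve mass number: 211 = A + 4, so A = 207.
Conserve atomic number: 83 = Z + 2, so Z = 81.
Z = 81 is thallium, so the species is ^207_81 Tl.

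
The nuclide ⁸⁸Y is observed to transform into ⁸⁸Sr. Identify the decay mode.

beta-plus decay or electron capture

ΔA = 88 − 88 = 0; ΔZ = 38 − 39 = -1.
A is unchanged and Z drops by 1 — a proton has become a neutron (β⁺ emission or electron capture).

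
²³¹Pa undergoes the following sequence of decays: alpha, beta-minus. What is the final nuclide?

Th-227

Start: (A, Z) = (231, 91).
After α: (227, 89).
After β⁻: (227, 90).
Z = 90 is thorium.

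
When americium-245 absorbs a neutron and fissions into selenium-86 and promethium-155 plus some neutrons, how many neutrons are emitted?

Conserve mass number: 246 = 86 + 155 + k, so k = 246 − 241 = 5.
Check atomic number: 95 = 34 + 61 + 0 = 95. ✓

5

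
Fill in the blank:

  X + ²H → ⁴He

Conserve mass number: A + 2 = 4, so A = 2.
Conserve atomic number: Z + 1 = 2, so Z = 1.
A = 2 and Z = 1 is ²H — a deuteron.

deuteron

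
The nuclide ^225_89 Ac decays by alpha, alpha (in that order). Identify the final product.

At-217

Start: (A, Z) = (225, 89).
After α: (221, 87).
After α: (217, 85).
Z = 85 is astatine.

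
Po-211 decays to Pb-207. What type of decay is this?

ΔA = 207 − 211 = -4; ΔZ = 82 − 84 = -2.
A drops by 4 and Z drops by 2 — the signature of alpha emission.

alpha decay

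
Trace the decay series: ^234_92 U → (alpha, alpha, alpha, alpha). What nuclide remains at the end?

Po-218

Start: (A, Z) = (234, 92).
After α: (230, 90).
After α: (226, 88).
After α: (222, 86).
After α: (218, 84).
Z = 84 is polonium.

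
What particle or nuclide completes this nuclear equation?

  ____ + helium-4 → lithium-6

deuteron

Conserve mass number: A + 4 = 6, so A = 2.
Conserve atomic number: Z + 2 = 3, so Z = 1.
A = 2 and Z = 1 is hydrogen-2 — a deuteron.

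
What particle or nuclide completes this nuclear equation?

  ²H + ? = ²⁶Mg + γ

Na-24

Conserve mass number: 2 + A = 26 + 0, so A = 24.
Conserve atomic number: 1 + Z = 12 + 0, so Z = 11.
Z = 11 is sodium, so the species is ²⁴Na.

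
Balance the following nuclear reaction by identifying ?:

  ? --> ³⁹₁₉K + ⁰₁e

Ca-39

Conserve mass number: A = 39 + 0, so A = 39.
Conserve atomic number: Z = 19 + 1, so Z = 20.
Z = 20 is calcium, so the species is ³⁹₂₀Ca.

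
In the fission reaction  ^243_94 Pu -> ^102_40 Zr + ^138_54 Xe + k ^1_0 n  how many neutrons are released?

Conserve mass number: 243 = 102 + 138 + k, so k = 243 − 240 = 3.
Check atomic number: 94 = 40 + 54 + 0 = 94. ✓

3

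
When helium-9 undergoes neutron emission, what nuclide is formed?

He-8

Neutron emission: mass number changes by -1, atomic number by +0.
A: 9 − 1 = 8; Z: 2 = 2.
Z = 2 is helium, so the daughter is helium-8.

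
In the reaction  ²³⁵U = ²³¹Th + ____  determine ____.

Conserve mass number: 235 = 231 + A, so A = 4.
Conserve atomic number: 92 = 90 + Z, so Z = 2.
A = 4 and Z = 2 is ⁴He — an alpha particle.

alpha particle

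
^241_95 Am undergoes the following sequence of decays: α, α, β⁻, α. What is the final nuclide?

Start: (A, Z) = (241, 95).
After α: (237, 93).
After α: (233, 91).
After β⁻: (233, 92).
After α: (229, 90).
Z = 90 is thorium.

Th-229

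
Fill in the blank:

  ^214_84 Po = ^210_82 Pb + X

Conserve mass number: 214 = 210 + A, so A = 4.
Conserve atomic number: 84 = 82 + Z, so Z = 2.
A = 4 and Z = 2 is ^4_2 He — an alpha particle.

alpha particle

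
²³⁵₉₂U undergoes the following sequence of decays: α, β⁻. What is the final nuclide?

Pa-231

Start: (A, Z) = (235, 92).
After α: (231, 90).
After β⁻: (231, 91).
Z = 91 is protactinium.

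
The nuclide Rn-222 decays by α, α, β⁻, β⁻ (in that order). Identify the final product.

Po-214

Start: (A, Z) = (222, 86).
After α: (218, 84).
After α: (214, 82).
After β⁻: (214, 83).
After β⁻: (214, 84).
Z = 84 is polonium.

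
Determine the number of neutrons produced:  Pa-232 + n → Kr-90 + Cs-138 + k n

5

Conserve mass number: 233 = 90 + 138 + k, so k = 233 − 228 = 5.
Check atomic number: 91 = 36 + 55 + 0 = 91. ✓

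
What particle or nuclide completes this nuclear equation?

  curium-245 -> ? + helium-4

Conserve mass number: 245 = A + 4, so A = 241.
Conserve atomic number: 96 = Z + 2, so Z = 94.
Z = 94 is plutonium, so the species is plutonium-241.

Pu-241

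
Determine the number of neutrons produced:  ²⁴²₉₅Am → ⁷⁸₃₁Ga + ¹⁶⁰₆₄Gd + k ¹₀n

4

Conserve mass number: 242 = 78 + 160 + k, so k = 242 − 238 = 4.
Check atomic number: 95 = 31 + 64 + 0 = 95. ✓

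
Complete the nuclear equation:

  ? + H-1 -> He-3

deuteron

Conserve mass number: A + 1 = 3, so A = 2.
Conserve atomic number: Z + 1 = 2, so Z = 1.
A = 2 and Z = 1 is H-2 — a deuteron.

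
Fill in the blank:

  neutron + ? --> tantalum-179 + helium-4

Conserve mass number: 1 + A = 179 + 4, so A = 182.
Conserve atomic number: 0 + Z = 73 + 2, so Z = 75.
Z = 75 is rhenium, so the species is rhenium-182.

Re-182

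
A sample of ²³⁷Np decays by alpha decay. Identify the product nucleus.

Pa-233

Alpha decay: mass number changes by -4, atomic number by -2.
A: 237 − 4 = 233; Z: 93 − 2 = 91.
Z = 91 is protactinium, so the daughter is ²³³Pa.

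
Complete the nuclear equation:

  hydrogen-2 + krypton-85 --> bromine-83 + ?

alpha particle

Conserve mass number: 2 + 85 = 83 + A, so A = 4.
Conserve atomic number: 1 + 36 = 35 + Z, so Z = 2.
A = 4 and Z = 2 is helium-4 — an alpha particle.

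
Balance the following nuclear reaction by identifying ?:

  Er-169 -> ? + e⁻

Tm-169

Conserve mass number: 169 = A + 0, so A = 169.
Conserve atomic number: 68 = Z − 1, so Z = 69.
Z = 69 is thulium, so the species is Tm-169.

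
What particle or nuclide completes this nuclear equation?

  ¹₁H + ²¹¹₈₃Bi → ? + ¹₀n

Po-211

Conserve mass number: 1 + 211 = A + 1, so A = 211.
Conserve atomic number: 1 + 83 = Z + 0, so Z = 84.
Z = 84 is polonium, so the species is ²¹¹₈₄Po.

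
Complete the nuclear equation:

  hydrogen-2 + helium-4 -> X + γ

Li-6

Conserve mass number: 2 + 4 = A + 0, so A = 6.
Conserve atomic number: 1 + 2 = Z + 0, so Z = 3.
Z = 3 is lithium, so the species is lithium-6.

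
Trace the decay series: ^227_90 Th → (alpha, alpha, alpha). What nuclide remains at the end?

Start: (A, Z) = (227, 90).
After α: (223, 88).
After α: (219, 86).
After α: (215, 84).
Z = 84 is polonium.

Po-215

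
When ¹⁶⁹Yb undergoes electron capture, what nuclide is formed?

Electron capture: mass number changes by +0, atomic number by -1.
A: 169 = 169; Z: 70 − 1 = 69.
Z = 69 is thulium, so the daughter is ¹⁶⁹Tm.

Tm-169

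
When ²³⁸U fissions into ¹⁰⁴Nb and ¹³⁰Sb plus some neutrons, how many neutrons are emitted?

4

Conserve mass number: 238 = 104 + 130 + k, so k = 238 − 234 = 4.
Check atomic number: 92 = 41 + 51 + 0 = 92. ✓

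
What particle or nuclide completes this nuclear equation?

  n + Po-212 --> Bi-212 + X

Conserve mass number: 1 + 212 = 212 + A, so A = 1.
Conserve atomic number: 0 + 84 = 83 + Z, so Z = 1.
A = 1 and Z = 1 is H-1 — a proton.

proton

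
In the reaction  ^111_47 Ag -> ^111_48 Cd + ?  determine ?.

beta-minus particle

Conserve mass number: 111 = 111 + A, so A = 0.
Conserve atomic number: 47 = 48 + Z, so Z = -1.
A = 0 and Z = -1 is ^0_-1 e — a beta-minus particle.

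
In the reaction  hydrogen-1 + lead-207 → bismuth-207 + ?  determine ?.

neutron

Conserve mass number: 1 + 207 = 207 + A, so A = 1.
Conserve atomic number: 1 + 82 = 83 + Z, so Z = 0.
A = 1 and Z = 0 is neutron — a neutron.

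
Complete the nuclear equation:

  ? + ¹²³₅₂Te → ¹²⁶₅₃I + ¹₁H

Conserve mass number: A + 123 = 126 + 1, so A = 4.
Conserve atomic number: Z + 52 = 53 + 1, so Z = 2.
A = 4 and Z = 2 is ⁴₂He — an alpha particle.

alpha particle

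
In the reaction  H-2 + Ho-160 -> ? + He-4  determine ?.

Conserve mass number: 2 + 160 = A + 4, so A = 158.
Conserve atomic number: 1 + 67 = Z + 2, so Z = 66.
Z = 66 is dysprosium, so the species is Dy-158.

Dy-158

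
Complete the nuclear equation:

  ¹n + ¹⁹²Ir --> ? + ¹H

Os-192

Conserve mass number: 1 + 192 = A + 1, so A = 192.
Conserve atomic number: 0 + 77 = Z + 1, so Z = 76.
Z = 76 is osmium, so the species is ¹⁹²Os.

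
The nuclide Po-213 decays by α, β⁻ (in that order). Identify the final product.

Start: (A, Z) = (213, 84).
After α: (209, 82).
After β⁻: (209, 83).
Z = 83 is bismuth.

Bi-209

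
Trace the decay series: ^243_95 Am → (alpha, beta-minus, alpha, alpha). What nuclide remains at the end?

Start: (A, Z) = (243, 95).
After α: (239, 93).
After β⁻: (239, 94).
After α: (235, 92).
After α: (231, 90).
Z = 90 is thorium.

Th-231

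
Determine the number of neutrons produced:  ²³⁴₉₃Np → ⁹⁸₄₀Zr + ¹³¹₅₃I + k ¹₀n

5

Conserve mass number: 234 = 98 + 131 + k, so k = 234 − 229 = 5.
Check atomic number: 93 = 40 + 53 + 0 = 93. ✓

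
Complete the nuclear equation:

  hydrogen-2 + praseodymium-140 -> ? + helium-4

Conserve mass number: 2 + 140 = A + 4, so A = 138.
Conserve atomic number: 1 + 59 = Z + 2, so Z = 58.
Z = 58 is cerium, so the species is cerium-138.

Ce-138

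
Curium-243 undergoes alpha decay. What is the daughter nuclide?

Alpha decay: mass number changes by -4, atomic number by -2.
A: 243 − 4 = 239; Z: 96 − 2 = 94.
Z = 94 is plutonium, so the daughter is plutonium-239.

Pu-239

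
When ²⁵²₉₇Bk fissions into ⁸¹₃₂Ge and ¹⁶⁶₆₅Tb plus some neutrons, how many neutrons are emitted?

Conserve mass number: 252 = 81 + 166 + k, so k = 252 − 247 = 5.
Check atomic number: 97 = 32 + 65 + 0 = 97. ✓

5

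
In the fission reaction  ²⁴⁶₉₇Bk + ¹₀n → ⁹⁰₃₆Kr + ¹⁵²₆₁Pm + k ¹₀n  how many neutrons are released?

Conserve mass number: 247 = 90 + 152 + k, so k = 247 − 242 = 5.
Check atomic number: 97 = 36 + 61 + 0 = 97. ✓

5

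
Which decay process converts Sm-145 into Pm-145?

beta-plus decay or electron capture

ΔA = 145 − 145 = 0; ΔZ = 61 − 62 = -1.
A is unchanged and Z drops by 1 — a proton has become a neutron (β⁺ emission or electron capture).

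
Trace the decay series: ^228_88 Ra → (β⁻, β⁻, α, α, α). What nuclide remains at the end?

Po-216

Start: (A, Z) = (228, 88).
After β⁻: (228, 89).
After β⁻: (228, 90).
After α: (224, 88).
After α: (220, 86).
After α: (216, 84).
Z = 84 is polonium.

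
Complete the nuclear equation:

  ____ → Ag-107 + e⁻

Pd-107

Conserve mass number: A = 107 + 0, so A = 107.
Conserve atomic number: Z = 47 − 1, so Z = 46.
Z = 46 is palladium, so the species is Pd-107.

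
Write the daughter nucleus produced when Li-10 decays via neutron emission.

Li-9

Neutron emission: mass number changes by -1, atomic number by +0.
A: 10 − 1 = 9; Z: 3 = 3.
Z = 3 is lithium, so the daughter is Li-9.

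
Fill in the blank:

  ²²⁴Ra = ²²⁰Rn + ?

Conserve mass number: 224 = 220 + A, so A = 4.
Conserve atomic number: 88 = 86 + Z, so Z = 2.
A = 4 and Z = 2 is ⁴He — an alpha particle.

alpha particle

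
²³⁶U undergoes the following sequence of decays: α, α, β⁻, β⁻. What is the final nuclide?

Start: (A, Z) = (236, 92).
After α: (232, 90).
After α: (228, 88).
After β⁻: (228, 89).
After β⁻: (228, 90).
Z = 90 is thorium.

Th-228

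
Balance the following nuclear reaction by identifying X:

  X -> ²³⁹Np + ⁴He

Am-243

Conserve mass number: A = 239 + 4, so A = 243.
Conserve atomic number: Z = 93 + 2, so Z = 95.
Z = 95 is americium, so the species is ²⁴³Am.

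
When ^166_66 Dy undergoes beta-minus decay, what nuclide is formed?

Ho-166

Beta-minus decay: mass number changes by +0, atomic number by +1.
A: 166 = 166; Z: 66 + 1 = 67.
Z = 67 is holmium, so the daughter is ^166_67 Ho.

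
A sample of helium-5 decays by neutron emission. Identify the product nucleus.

Neutron emission: mass number changes by -1, atomic number by +0.
A: 5 − 1 = 4; Z: 2 = 2.
Z = 2 is helium, so the daughter is helium-4.

He-4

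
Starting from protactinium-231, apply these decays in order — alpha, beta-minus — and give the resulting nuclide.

Start: (A, Z) = (231, 91).
After α: (227, 89).
After β⁻: (227, 90).
Z = 90 is thorium.

Th-227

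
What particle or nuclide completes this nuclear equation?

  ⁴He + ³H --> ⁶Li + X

neutron

Conserve mass number: 4 + 3 = 6 + A, so A = 1.
Conserve atomic number: 2 + 1 = 3 + Z, so Z = 0.
A = 1 and Z = 0 is ¹n — a neutron.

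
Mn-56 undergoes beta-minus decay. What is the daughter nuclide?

Beta-minus decay: mass number changes by +0, atomic number by +1.
A: 56 = 56; Z: 25 + 1 = 26.
Z = 26 is iron, so the daughter is Fe-56.

Fe-56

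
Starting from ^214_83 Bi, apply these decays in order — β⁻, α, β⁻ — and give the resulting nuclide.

Start: (A, Z) = (214, 83).
After β⁻: (214, 84).
After α: (210, 82).
After β⁻: (210, 83).
Z = 83 is bismuth.

Bi-210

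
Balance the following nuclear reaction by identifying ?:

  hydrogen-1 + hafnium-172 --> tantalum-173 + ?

Conserve mass number: 1 + 172 = 173 + A, so A = 0.
Conserve atomic number: 1 + 72 = 73 + Z, so Z = 0.
A = 0 and Z = 0 is γ — a gamma ray.

gamma ray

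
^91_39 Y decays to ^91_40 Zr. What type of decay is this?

ΔA = 91 − 91 = 0; ΔZ = 40 − 39 = +1.
A is unchanged and Z rises by 1 — a neutron has become a proton (β⁻ decay).

beta-minus decay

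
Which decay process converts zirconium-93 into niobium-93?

beta-minus decay

ΔA = 93 − 93 = 0; ΔZ = 41 − 40 = +1.
A is unchanged and Z rises by 1 — a neutron has become a proton (β⁻ decay).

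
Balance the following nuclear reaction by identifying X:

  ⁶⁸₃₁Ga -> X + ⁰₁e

Zn-68

Conserve mass number: 68 = A + 0, so A = 68.
Conserve atomic number: 31 = Z + 1, so Z = 30.
Z = 30 is zinc, so the species is ⁶⁸₃₀Zn.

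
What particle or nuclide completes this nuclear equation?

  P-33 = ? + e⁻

S-33

Conserve mass number: 33 = A + 0, so A = 33.
Conserve atomic number: 15 = Z − 1, so Z = 16.
Z = 16 is sulfur, so the species is S-33.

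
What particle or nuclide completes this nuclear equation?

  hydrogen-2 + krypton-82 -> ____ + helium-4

Br-80

Conserve mass number: 2 + 82 = A + 4, so A = 80.
Conserve atomic number: 1 + 36 = Z + 2, so Z = 35.
Z = 35 is bromine, so the species is bromine-80.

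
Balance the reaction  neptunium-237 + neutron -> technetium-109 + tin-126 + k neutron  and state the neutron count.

Conserve mass number: 238 = 109 + 126 + k, so k = 238 − 235 = 3.
Check atomic number: 93 = 43 + 50 + 0 = 93. ✓

3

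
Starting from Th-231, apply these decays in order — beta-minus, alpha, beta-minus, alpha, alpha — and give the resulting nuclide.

Rn-219

Start: (A, Z) = (231, 90).
After β⁻: (231, 91).
After α: (227, 89).
After β⁻: (227, 90).
After α: (223, 88).
After α: (219, 86).
Z = 86 is radon.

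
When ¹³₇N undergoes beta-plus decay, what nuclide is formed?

Beta-plus decay: mass number changes by +0, atomic number by -1.
A: 13 = 13; Z: 7 − 1 = 6.
Z = 6 is carbon, so the daughter is ¹³₆C.

C-13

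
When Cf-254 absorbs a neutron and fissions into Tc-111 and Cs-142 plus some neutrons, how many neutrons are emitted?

2

Conserve mass number: 255 = 111 + 142 + k, so k = 255 − 253 = 2.
Check atomic number: 98 = 43 + 55 + 0 = 98. ✓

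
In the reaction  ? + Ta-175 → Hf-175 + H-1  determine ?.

Conserve mass number: A + 175 = 175 + 1, so A = 1.
Conserve atomic number: Z + 73 = 72 + 1, so Z = 0.
A = 1 and Z = 0 is n — a neutron.

neutron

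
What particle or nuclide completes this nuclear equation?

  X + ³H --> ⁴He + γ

proton

Conserve mass number: A + 3 = 4 + 0, so A = 1.
Conserve atomic number: Z + 1 = 2 + 0, so Z = 1.
A = 1 and Z = 1 is ¹H — a proton.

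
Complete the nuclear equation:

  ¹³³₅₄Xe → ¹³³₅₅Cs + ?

beta-minus particle

Conserve mass number: 133 = 133 + A, so A = 0.
Conserve atomic number: 54 = 55 + Z, so Z = -1.
A = 0 and Z = -1 is ⁰₋₁e — a beta-minus particle.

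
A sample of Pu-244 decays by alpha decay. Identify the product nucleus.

Alpha decay: mass number changes by -4, atomic number by -2.
A: 244 − 4 = 240; Z: 94 − 2 = 92.
Z = 92 is uranium, so the daughter is U-240.

U-240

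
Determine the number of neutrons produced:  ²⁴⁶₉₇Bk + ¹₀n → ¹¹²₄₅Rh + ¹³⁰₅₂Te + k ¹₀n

Conserve mass number: 247 = 112 + 130 + k, so k = 247 − 242 = 5.
Check atomic number: 97 = 45 + 52 + 0 = 97. ✓

5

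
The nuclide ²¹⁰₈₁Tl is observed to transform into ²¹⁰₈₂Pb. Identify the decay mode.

beta-minus decay

ΔA = 210 − 210 = 0; ΔZ = 82 − 81 = +1.
A is unchanged and Z rises by 1 — a neutron has become a proton (β⁻ decay).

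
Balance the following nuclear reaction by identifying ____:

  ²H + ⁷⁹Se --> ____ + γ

Br-81

Conserve mass number: 2 + 79 = A + 0, so A = 81.
Conserve atomic number: 1 + 34 = Z + 0, so Z = 35.
Z = 35 is bromine, so the species is ⁸¹Br.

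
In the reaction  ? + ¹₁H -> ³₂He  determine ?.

deuteron

Conserve mass number: A + 1 = 3, so A = 2.
Conserve atomic number: Z + 1 = 2, so Z = 1.
A = 2 and Z = 1 is ²₁H — a deuteron.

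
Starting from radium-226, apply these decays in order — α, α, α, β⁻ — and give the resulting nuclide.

Bi-214

Start: (A, Z) = (226, 88).
After α: (222, 86).
After α: (218, 84).
After α: (214, 82).
After β⁻: (214, 83).
Z = 83 is bismuth.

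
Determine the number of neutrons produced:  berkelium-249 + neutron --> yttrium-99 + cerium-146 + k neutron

5

Conserve mass number: 250 = 99 + 146 + k, so k = 250 − 245 = 5.
Check atomic number: 97 = 39 + 58 + 0 = 97. ✓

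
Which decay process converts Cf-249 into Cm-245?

alpha decay

ΔA = 245 − 249 = -4; ΔZ = 96 − 98 = -2.
A drops by 4 and Z drops by 2 — the signature of alpha emission.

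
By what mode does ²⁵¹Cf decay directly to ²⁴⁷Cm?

alpha decay

ΔA = 247 − 251 = -4; ΔZ = 96 − 98 = -2.
A drops by 4 and Z drops by 2 — the signature of alpha emission.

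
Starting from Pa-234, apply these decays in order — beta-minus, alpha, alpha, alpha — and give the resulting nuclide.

Start: (A, Z) = (234, 91).
After β⁻: (234, 92).
After α: (230, 90).
After α: (226, 88).
After α: (222, 86).
Z = 86 is radon.

Rn-222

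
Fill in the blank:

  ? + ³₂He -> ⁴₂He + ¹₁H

deuteron

Conserve mass number: A + 3 = 4 + 1, so A = 2.
Conserve atomic number: Z + 2 = 2 + 1, so Z = 1.
A = 2 and Z = 1 is ²₁H — a deuteron.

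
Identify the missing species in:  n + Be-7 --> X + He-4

Conserve mass number: 1 + 7 = A + 4, so A = 4.
Conserve atomic number: 0 + 4 = Z + 2, so Z = 2.
A = 4 and Z = 2 is He-4 — an alpha particle.

He-4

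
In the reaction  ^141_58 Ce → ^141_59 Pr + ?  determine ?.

beta-minus particle

Conserve mass number: 141 = 141 + A, so A = 0.
Conserve atomic number: 58 = 59 + Z, so Z = -1.
A = 0 and Z = -1 is ^0_-1 e — a beta-minus particle.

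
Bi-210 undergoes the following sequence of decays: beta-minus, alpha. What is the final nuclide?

Pb-206

Start: (A, Z) = (210, 83).
After β⁻: (210, 84).
After α: (206, 82).
Z = 82 is lead.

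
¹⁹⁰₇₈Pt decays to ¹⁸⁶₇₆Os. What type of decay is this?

alpha decay

ΔA = 186 − 190 = -4; ΔZ = 76 − 78 = -2.
A drops by 4 and Z drops by 2 — the signature of alpha emission.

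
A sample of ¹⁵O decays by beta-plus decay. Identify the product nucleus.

N-15

Beta-plus decay: mass number changes by +0, atomic number by -1.
A: 15 = 15; Z: 8 − 1 = 7.
Z = 7 is nitrogen, so the daughter is ¹⁵N.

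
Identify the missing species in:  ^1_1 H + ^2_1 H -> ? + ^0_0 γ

Conserve mass number: 1 + 2 = A + 0, so A = 3.
Conserve atomic number: 1 + 1 = Z + 0, so Z = 2.
Z = 2 is helium, so the species is ^3_2 He.

He-3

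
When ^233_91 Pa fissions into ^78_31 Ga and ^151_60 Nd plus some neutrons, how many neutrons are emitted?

Conserve mass number: 233 = 78 + 151 + k, so k = 233 − 229 = 4.
Check atomic number: 91 = 31 + 60 + 0 = 91. ✓

4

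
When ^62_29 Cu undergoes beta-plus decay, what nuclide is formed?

Beta-plus decay: mass number changes by +0, atomic number by -1.
A: 62 = 62; Z: 29 − 1 = 28.
Z = 28 is nickel, so the daughter is ^62_28 Ni.

Ni-62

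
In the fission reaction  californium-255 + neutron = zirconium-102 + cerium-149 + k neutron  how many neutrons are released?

5

Conserve mass number: 256 = 102 + 149 + k, so k = 256 − 251 = 5.
Check atomic number: 98 = 40 + 58 + 0 = 98. ✓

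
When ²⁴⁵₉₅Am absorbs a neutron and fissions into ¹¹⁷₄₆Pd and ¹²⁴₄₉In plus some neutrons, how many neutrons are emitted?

Conserve mass number: 246 = 117 + 124 + k, so k = 246 − 241 = 5.
Check atomic number: 95 = 46 + 49 + 0 = 95. ✓

5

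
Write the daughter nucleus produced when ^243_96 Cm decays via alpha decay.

Pu-239

Alpha decay: mass number changes by -4, atomic number by -2.
A: 243 − 4 = 239; Z: 96 − 2 = 94.
Z = 94 is plutonium, so the daughter is ^239_94 Pu.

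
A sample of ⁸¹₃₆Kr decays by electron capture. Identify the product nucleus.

Electron capture: mass number changes by +0, atomic number by -1.
A: 81 = 81; Z: 36 − 1 = 35.
Z = 35 is bromine, so the daughter is ⁸¹₃₅Br.

Br-81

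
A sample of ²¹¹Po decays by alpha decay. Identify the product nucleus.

Pb-207

Alpha decay: mass number changes by -4, atomic number by -2.
A: 211 − 4 = 207; Z: 84 − 2 = 82.
Z = 82 is lead, so the daughter is ²⁰⁷Pb.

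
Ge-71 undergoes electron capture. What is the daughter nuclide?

Ga-71

Electron capture: mass number changes by +0, atomic number by -1.
A: 71 = 71; Z: 32 − 1 = 31.
Z = 31 is gallium, so the daughter is Ga-71.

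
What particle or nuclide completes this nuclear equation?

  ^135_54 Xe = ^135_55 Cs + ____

beta-minus particle

Conserve mass number: 135 = 135 + A, so A = 0.
Conserve atomic number: 54 = 55 + Z, so Z = -1.
A = 0 and Z = -1 is ^0_-1 e — a beta-minus particle.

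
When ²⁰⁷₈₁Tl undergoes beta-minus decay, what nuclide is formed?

Pb-207

Beta-minus decay: mass number changes by +0, atomic number by +1.
A: 207 = 207; Z: 81 + 1 = 82.
Z = 82 is lead, so the daughter is ²⁰⁷₈₂Pb.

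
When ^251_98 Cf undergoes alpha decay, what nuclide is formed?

Cm-247

Alpha decay: mass number changes by -4, atomic number by -2.
A: 251 − 4 = 247; Z: 98 − 2 = 96.
Z = 96 is curium, so the daughter is ^247_96 Cm.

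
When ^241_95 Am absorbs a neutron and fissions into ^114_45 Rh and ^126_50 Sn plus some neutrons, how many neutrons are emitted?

Conserve mass number: 242 = 114 + 126 + k, so k = 242 − 240 = 2.
Check atomic number: 95 = 45 + 50 + 0 = 95. ✓

2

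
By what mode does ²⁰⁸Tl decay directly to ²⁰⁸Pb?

ΔA = 208 − 208 = 0; ΔZ = 82 − 81 = +1.
A is unchanged and Z rises by 1 — a neutron has become a proton (β⁻ decay).

beta-minus decay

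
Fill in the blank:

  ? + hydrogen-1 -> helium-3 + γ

Conserve mass number: A + 1 = 3 + 0, so A = 2.
Conserve atomic number: Z + 1 = 2 + 0, so Z = 1.
A = 2 and Z = 1 is hydrogen-2 — a deuteron.

deuteron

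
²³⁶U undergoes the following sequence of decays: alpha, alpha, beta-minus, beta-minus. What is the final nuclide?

Th-228

Start: (A, Z) = (236, 92).
After α: (232, 90).
After α: (228, 88).
After β⁻: (228, 89).
After β⁻: (228, 90).
Z = 90 is thorium.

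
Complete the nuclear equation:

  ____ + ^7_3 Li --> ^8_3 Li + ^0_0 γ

Conserve mass number: A + 7 = 8 + 0, so A = 1.
Conserve atomic number: Z + 3 = 3 + 0, so Z = 0.
A = 1 and Z = 0 is ^1_0 n — a neutron.

neutron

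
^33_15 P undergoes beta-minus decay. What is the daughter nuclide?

S-33

Beta-minus decay: mass number changes by +0, atomic number by +1.
A: 33 = 33; Z: 15 + 1 = 16.
Z = 16 is sulfur, so the daughter is ^33_16 S.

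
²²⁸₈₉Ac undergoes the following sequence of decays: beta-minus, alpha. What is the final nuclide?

Ra-224

Start: (A, Z) = (228, 89).
After β⁻: (228, 90).
After α: (224, 88).
Z = 88 is radium.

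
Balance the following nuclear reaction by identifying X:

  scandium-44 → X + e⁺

Ca-44

Conserve mass number: 44 = A + 0, so A = 44.
Conserve atomic number: 21 = Z + 1, so Z = 20.
Z = 20 is calcium, so the species is calcium-44.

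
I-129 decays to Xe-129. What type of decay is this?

beta-minus decay

ΔA = 129 − 129 = 0; ΔZ = 54 − 53 = +1.
A is unchanged and Z rises by 1 — a neutron has become a proton (β⁻ decay).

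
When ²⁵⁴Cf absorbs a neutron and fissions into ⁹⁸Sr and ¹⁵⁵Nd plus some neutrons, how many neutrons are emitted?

2

Conserve mass number: 255 = 98 + 155 + k, so k = 255 − 253 = 2.
Check atomic number: 98 = 38 + 60 + 0 = 98. ✓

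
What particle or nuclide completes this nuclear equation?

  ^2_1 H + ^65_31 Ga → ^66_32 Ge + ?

neutron

Conserve mass number: 2 + 65 = 66 + A, so A = 1.
Conserve atomic number: 1 + 31 = 32 + Z, so Z = 0.
A = 1 and Z = 0 is ^1_0 n — a neutron.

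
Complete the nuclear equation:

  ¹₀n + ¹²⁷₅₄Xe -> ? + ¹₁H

Conserve mass number: 1 + 127 = A + 1, so A = 127.
Conserve atomic number: 0 + 54 = Z + 1, so Z = 53.
Z = 53 is iodine, so the species is ¹²⁷₅₃I.

I-127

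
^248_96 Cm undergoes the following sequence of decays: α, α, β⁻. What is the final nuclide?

Start: (A, Z) = (248, 96).
After α: (244, 94).
After α: (240, 92).
After β⁻: (240, 93).
Z = 93 is neptunium.

Np-240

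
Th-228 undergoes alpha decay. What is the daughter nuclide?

Alpha decay: mass number changes by -4, atomic number by -2.
A: 228 − 4 = 224; Z: 90 − 2 = 88.
Z = 88 is radium, so the daughter is Ra-224.

Ra-224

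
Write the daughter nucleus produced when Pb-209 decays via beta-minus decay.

Bi-209

Beta-minus decay: mass number changes by +0, atomic number by +1.
A: 209 = 209; Z: 82 + 1 = 83.
Z = 83 is bismuth, so the daughter is Bi-209.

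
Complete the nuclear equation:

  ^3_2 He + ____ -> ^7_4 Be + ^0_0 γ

alpha particle

Conserve mass number: 3 + A = 7 + 0, so A = 4.
Conserve atomic number: 2 + Z = 4 + 0, so Z = 2.
A = 4 and Z = 2 is ^4_2 He — an alpha particle.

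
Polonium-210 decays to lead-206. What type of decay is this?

ΔA = 206 − 210 = -4; ΔZ = 82 − 84 = -2.
A drops by 4 and Z drops by 2 — the signature of alpha emission.

alpha decay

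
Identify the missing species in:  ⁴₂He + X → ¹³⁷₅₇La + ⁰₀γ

Cs-133

Conserve mass number: 4 + A = 137 + 0, so A = 133.
Conserve atomic number: 2 + Z = 57 + 0, so Z = 55.
Z = 55 is caesium, so the species is ¹³³₅₅Cs.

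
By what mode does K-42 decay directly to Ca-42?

ΔA = 42 − 42 = 0; ΔZ = 20 − 19 = +1.
A is unchanged and Z rises by 1 — a neutron has become a proton (β⁻ decay).

beta-minus decay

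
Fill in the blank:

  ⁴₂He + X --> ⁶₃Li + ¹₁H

Conserve mass number: 4 + A = 6 + 1, so A = 3.
Conserve atomic number: 2 + Z = 3 + 1, so Z = 2.
Z = 2 is helium, so the species is ³₂He.

He-3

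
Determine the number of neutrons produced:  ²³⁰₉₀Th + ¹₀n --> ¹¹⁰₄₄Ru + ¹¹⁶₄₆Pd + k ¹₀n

5

Conserve mass number: 231 = 110 + 116 + k, so k = 231 − 226 = 5.
Check atomic number: 90 = 44 + 46 + 0 = 90. ✓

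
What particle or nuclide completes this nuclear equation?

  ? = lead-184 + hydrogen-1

Bi-185

Conserve mass number: A = 184 + 1, so A = 185.
Conserve atomic number: Z = 82 + 1, so Z = 83.
Z = 83 is bismuth, so the species is bismuth-185.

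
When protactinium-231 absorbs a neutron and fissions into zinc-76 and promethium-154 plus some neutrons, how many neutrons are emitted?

2

Conserve mass number: 232 = 76 + 154 + k, so k = 232 − 230 = 2.
Check atomic number: 91 = 30 + 61 + 0 = 91. ✓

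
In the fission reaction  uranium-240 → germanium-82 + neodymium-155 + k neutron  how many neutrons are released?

3

Conserve mass number: 240 = 82 + 155 + k, so k = 240 − 237 = 3.
Check atomic number: 92 = 32 + 60 + 0 = 92. ✓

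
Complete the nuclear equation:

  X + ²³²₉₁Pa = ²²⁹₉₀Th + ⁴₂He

Conserve mass number: A + 232 = 229 + 4, so A = 1.
Conserve atomic number: Z + 91 = 90 + 2, so Z = 1.
A = 1 and Z = 1 is ¹₁H — a proton.

proton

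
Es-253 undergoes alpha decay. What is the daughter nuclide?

Alpha decay: mass number changes by -4, atomic number by -2.
A: 253 − 4 = 249; Z: 99 − 2 = 97.
Z = 97 is berkelium, so the daughter is Bk-249.

Bk-249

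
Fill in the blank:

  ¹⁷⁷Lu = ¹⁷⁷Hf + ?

Conserve mass number: 177 = 177 + A, so A = 0.
Conserve atomic number: 71 = 72 + Z, so Z = -1.
A = 0 and Z = -1 is e⁻ — a beta-minus particle.

beta-minus particle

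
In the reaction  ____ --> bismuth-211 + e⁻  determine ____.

Conserve mass number: A = 211 + 0, so A = 211.
Conserve atomic number: Z = 83 − 1, so Z = 82.
Z = 82 is lead, so the species is lead-211.

Pb-211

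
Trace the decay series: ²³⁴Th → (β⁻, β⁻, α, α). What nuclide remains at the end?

Ra-226

Start: (A, Z) = (234, 90).
After β⁻: (234, 91).
After β⁻: (234, 92).
After α: (230, 90).
After α: (226, 88).
Z = 88 is radium.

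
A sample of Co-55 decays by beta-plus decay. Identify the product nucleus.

Fe-55

Beta-plus decay: mass number changes by +0, atomic number by -1.
A: 55 = 55; Z: 27 − 1 = 26.
Z = 26 is iron, so the daughter is Fe-55.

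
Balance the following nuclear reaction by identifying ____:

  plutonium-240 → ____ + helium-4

Conserve mass number: 240 = A + 4, so A = 236.
Conserve atomic number: 94 = Z + 2, so Z = 92.
Z = 92 is uranium, so the species is uranium-236.

U-236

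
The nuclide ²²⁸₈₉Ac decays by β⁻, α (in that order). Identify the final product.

Start: (A, Z) = (228, 89).
After β⁻: (228, 90).
After α: (224, 88).
Z = 88 is radium.

Ra-224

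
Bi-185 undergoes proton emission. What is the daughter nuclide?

Pb-184

Proton emission: mass number changes by -1, atomic number by -1.
A: 185 − 1 = 184; Z: 83 − 1 = 82.
Z = 82 is lead, so the daughter is Pb-184.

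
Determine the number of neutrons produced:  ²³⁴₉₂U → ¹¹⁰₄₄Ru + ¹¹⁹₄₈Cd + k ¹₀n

5

Conserve mass number: 234 = 110 + 119 + k, so k = 234 − 229 = 5.
Check atomic number: 92 = 44 + 48 + 0 = 92. ✓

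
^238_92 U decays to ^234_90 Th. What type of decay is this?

ΔA = 234 − 238 = -4; ΔZ = 90 − 92 = -2.
A drops by 4 and Z drops by 2 — the signature of alpha emission.

alpha decay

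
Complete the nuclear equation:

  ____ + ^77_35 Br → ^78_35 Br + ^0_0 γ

Conserve mass number: A + 77 = 78 + 0, so A = 1.
Conserve atomic number: Z + 35 = 35 + 0, so Z = 0.
A = 1 and Z = 0 is ^1_0 n — a neutron.

neutron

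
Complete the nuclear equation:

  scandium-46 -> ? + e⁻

Conserve mass number: 46 = A + 0, so A = 46.
Conserve atomic number: 21 = Z − 1, so Z = 22.
Z = 22 is titanium, so the species is titanium-46.

Ti-46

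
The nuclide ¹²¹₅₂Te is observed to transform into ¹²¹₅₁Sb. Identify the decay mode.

ΔA = 121 − 121 = 0; ΔZ = 51 − 52 = -1.
A is unchanged and Z drops by 1 — a proton has become a neutron (β⁺ emission or electron capture).

beta-plus decay or electron capture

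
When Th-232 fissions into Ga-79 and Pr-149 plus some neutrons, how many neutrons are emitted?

Conserve mass number: 232 = 79 + 149 + k, so k = 232 − 228 = 4.
Check atomic number: 90 = 31 + 59 + 0 = 90. ✓

4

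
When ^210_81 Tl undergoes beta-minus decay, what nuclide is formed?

Beta-minus decay: mass number changes by +0, atomic number by +1.
A: 210 = 210; Z: 81 + 1 = 82.
Z = 82 is lead, so the daughter is ^210_82 Pb.

Pb-210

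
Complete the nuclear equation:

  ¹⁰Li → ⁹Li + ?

neutron

Conserve mass number: 10 = 9 + A, so A = 1.
Conserve atomic number: 3 = 3 + Z, so Z = 0.
A = 1 and Z = 0 is ¹n — a neutron.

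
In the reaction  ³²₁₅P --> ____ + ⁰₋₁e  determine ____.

S-32

Conserve mass number: 32 = A + 0, so A = 32.
Conserve atomic number: 15 = Z − 1, so Z = 16.
Z = 16 is sulfur, so the species is ³²₁₆S.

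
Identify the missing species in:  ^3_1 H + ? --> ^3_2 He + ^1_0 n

proton

Conserve mass number: 3 + A = 3 + 1, so A = 1.
Conserve atomic number: 1 + Z = 2 + 0, so Z = 1.
A = 1 and Z = 1 is ^1_1 H — a proton.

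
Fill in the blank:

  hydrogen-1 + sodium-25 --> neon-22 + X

alpha particle

Conserve mass number: 1 + 25 = 22 + A, so A = 4.
Conserve atomic number: 1 + 11 = 10 + Z, so Z = 2.
A = 4 and Z = 2 is helium-4 — an alpha particle.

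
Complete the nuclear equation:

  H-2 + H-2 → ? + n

He-3

Conserve mass number: 2 + 2 = A + 1, so A = 3.
Conserve atomic number: 1 + 1 = Z + 0, so Z = 2.
Z = 2 is helium, so the species is He-3.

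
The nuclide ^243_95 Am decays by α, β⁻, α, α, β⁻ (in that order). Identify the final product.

Start: (A, Z) = (243, 95).
After α: (239, 93).
After β⁻: (239, 94).
After α: (235, 92).
After α: (231, 90).
After β⁻: (231, 91).
Z = 91 is protactinium.

Pa-231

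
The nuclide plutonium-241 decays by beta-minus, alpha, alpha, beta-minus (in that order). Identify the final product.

U-233

Start: (A, Z) = (241, 94).
After β⁻: (241, 95).
After α: (237, 93).
After α: (233, 91).
After β⁻: (233, 92).
Z = 92 is uranium.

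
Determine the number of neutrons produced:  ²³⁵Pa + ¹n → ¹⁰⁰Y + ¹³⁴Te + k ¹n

2

Conserve mass number: 236 = 100 + 134 + k, so k = 236 − 234 = 2.
Check atomic number: 91 = 39 + 52 + 0 = 91. ✓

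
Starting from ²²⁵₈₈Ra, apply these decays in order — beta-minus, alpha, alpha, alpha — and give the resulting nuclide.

Start: (A, Z) = (225, 88).
After β⁻: (225, 89).
After α: (221, 87).
After α: (217, 85).
After α: (213, 83).
Z = 83 is bismuth.

Bi-213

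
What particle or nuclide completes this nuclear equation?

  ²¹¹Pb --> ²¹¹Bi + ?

Conserve mass number: 211 = 211 + A, so A = 0.
Conserve atomic number: 82 = 83 + Z, so Z = -1.
A = 0 and Z = -1 is e⁻ — a beta-minus particle.

beta-minus particle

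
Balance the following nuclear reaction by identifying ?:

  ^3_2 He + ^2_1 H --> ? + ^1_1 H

Conserve mass number: 3 + 2 = A + 1, so A = 4.
Conserve atomic number: 2 + 1 = Z + 1, so Z = 2.
A = 4 and Z = 2 is ^4_2 He — an alpha particle.

He-4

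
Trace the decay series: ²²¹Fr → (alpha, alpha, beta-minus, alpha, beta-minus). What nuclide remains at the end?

Bi-209

Start: (A, Z) = (221, 87).
After α: (217, 85).
After α: (213, 83).
After β⁻: (213, 84).
After α: (209, 82).
After β⁻: (209, 83).
Z = 83 is bismuth.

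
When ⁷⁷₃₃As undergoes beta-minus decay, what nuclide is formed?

Beta-minus decay: mass number changes by +0, atomic number by +1.
A: 77 = 77; Z: 33 + 1 = 34.
Z = 34 is selenium, so the daughter is ⁷⁷₃₄Se.

Se-77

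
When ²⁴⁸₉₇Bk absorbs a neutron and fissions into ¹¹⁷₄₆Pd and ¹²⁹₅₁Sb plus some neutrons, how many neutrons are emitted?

Conserve mass number: 249 = 117 + 129 + k, so k = 249 − 246 = 3.
Check atomic number: 97 = 46 + 51 + 0 = 97. ✓

3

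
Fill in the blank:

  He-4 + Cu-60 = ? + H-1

Zn-63

Conserve mass number: 4 + 60 = A + 1, so A = 63.
Conserve atomic number: 2 + 29 = Z + 1, so Z = 30.
Z = 30 is zinc, so the species is Zn-63.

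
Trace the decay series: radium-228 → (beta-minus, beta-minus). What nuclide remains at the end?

Th-228

Start: (A, Z) = (228, 88).
After β⁻: (228, 89).
After β⁻: (228, 90).
Z = 90 is thorium.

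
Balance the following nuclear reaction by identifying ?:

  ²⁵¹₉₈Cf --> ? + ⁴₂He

Conserve mass number: 251 = A + 4, so A = 247.
Conserve atomic number: 98 = Z + 2, so Z = 96.
Z = 96 is curium, so the species is ²⁴⁷₉₆Cm.

Cm-247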